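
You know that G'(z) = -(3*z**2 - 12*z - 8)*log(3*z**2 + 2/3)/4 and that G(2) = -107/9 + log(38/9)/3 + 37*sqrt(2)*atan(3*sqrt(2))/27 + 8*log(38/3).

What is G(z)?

G(z) = -z**3*log(3*z**2 + 2/3)/4 + z**3/6 + 3*z**2*log(3*z**2 + 2/3)/2 - 3*z**2/2 + 2*z*log(3*z**2 + 2/3) - 37*z/9 + log(z**2 + 2/9)/3 + 37*sqrt(2)*atan(3*sqrt(2)*z/2)/27 + 1

Differentiate the proposed G(z) back; it has to land on the given G'(z).
A general antiderivative is z**3/6 - 3*z**2/2 - 37*z/9 + (-z**3/4 + 3*z**2/2 + 2*z)*log(3*z**2 + 2/3) + log(z**2 + 2/9)/3 + 37*sqrt(2)*atan(3*sqrt(2)*z/2)/27 + C.
The condition gives C = -107/9 + log(38/9)/3 + 37*sqrt(2)*atan(3*sqrt(2))/27 + 8*log(38/3) - (-116/9 + log(38/9)/3 + 37*sqrt(2)*atan(3*sqrt(2))/27 + 8*log(38/3)) = 1.
So G(z) = -z**3*log(3*z**2 + 2/3)/4 + z**3/6 + 3*z**2*log(3*z**2 + 2/3)/2 - 3*z**2/2 + 2*z*log(3*z**2 + 2/3) - 37*z/9 + log(z**2 + 2/9)/3 + 37*sqrt(2)*atan(3*sqrt(2)*z/2)/27 + 1.
Check: d/dz[-z**3*log(3*z**2 + 2/3)/4 + z**3/6 + 3*z**2*log(3*z**2 + 2/3)/2 - 3*z**2/2 + 2*z*log(3*z**2 + 2/3) - 37*z/9 + log(z**2 + 2/9)/3 + 37*sqrt(2)*atan(3*sqrt(2)*z/2)/27 + 1] = -3*z**2*log(3*z**2 + 2/3)/4 + 3*z*log(3*z**2 + 2/3) + 2*log(3*z**2 + 2/3), which equals G'(z).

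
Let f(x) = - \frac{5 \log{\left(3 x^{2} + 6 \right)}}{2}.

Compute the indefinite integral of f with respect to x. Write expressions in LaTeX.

An antiderivative F(x) passes only if d/dx[F] lands on f(x) exactly.
Check: d/dx[- \frac{5 x \log{\left(x^{2} + 2 \right)}}{2} - \frac{5 x \log{\left(3 \right)}}{2} + 5 x - 5 \sqrt{2} \operatorname{atan}{\left(\frac{\sqrt{2} x}{2} \right)}] = - \frac{5 \log{\left(x^{2} + 2 \right)}}{2} - \frac{5 \log{\left(3 \right)}}{2}, which equals f(x).

F(x) = - \frac{5 x \log{\left(x^{2} + 2 \right)}}{2} - \frac{5 x \log{\left(3 \right)}}{2} + 5 x - 5 \sqrt{2} \operatorname{atan}{\left(\frac{\sqrt{2} x}{2} \right)} + C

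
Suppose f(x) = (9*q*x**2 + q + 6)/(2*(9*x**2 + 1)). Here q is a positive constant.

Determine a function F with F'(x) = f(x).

Whatever form F(x) takes, F'(x) = f(x) is non-negotiable.
Check: d/dx[(q*x + 2*atan(3*x))/2] = (9*q*x**2 + q + 6)/(18*x**2 + 2), which equals f(x).

An antiderivative is F(x) = (q*x + 2*atan(3*x))/2.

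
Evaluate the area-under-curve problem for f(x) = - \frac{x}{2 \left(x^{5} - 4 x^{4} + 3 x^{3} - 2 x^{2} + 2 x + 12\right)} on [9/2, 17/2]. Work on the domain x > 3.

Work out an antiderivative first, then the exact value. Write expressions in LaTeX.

The denominator factors as 2 \left(x - 3\right) \left(x - 2\right) \left(x + 1\right) \left(x^{2} + 2\right); partial fractions split f into directly integrable pieces: - \frac{7 x - 1}{198 \left(x^{2} + 2\right)} + \frac{1}{72 \left(x + 1\right)} + \frac{1}{18 \left(x - 2\right)} - \frac{3}{88 \left(x - 3\right)}.
F(x) = - \frac{3 \log{\left(x - 3 \right)}}{88} + \frac{\log{\left(x - 2 \right)}}{18} + \frac{\log{\left(x + 1 \right)}}{72} - \frac{7 \log{\left(x^{2} + 2 \right)}}{396} + \frac{\sqrt{2} \operatorname{atan}{\left(\frac{\sqrt{2} x}{2} \right)}}{396} is an antiderivative of f.
Check: d/dx[- \frac{3 \log{\left(x - 3 \right)}}{88} + \frac{\log{\left(x - 2 \right)}}{18} + \frac{\log{\left(x + 1 \right)}}{72} - \frac{7 \log{\left(x^{2} + 2 \right)}}{396} + \frac{\sqrt{2} \operatorname{atan}{\left(\frac{\sqrt{2} x}{2} \right)}}{396}] = - \frac{x}{2 x^{5} - 8 x^{4} + 6 x^{3} - 4 x^{2} + 4 x + 24}, which equals f(x).
F(17/2) = - \frac{7 \log{\left(\frac{297}{4} \right)}}{396} - \frac{3 \log{\left(\frac{11}{2} \right)}}{88} + \frac{\sqrt{2} \operatorname{atan}{\left(\frac{17 \sqrt{2}}{4} \right)}}{396} + \frac{\log{\left(\frac{19}{2} \right)}}{72} + \frac{\log{\left(\frac{13}{2} \right)}}{18}; F(9/2) = - \frac{7 \log{\left(\frac{89}{4} \right)}}{396} - \frac{3 \log{\left(\frac{3}{2} \right)}}{88} + \frac{\sqrt{2} \operatorname{atan}{\left(\frac{9 \sqrt{2}}{4} \right)}}{396} + \frac{\log{\left(\frac{11}{2} \right)}}{72} + \frac{\log{\left(\frac{5}{2} \right)}}{18}.
Integral = F(17/2) - F(9/2) = - \frac{19 \log{\left(\frac{11}{2} \right)}}{396} - \frac{7 \log{\left(\frac{297}{4} \right)}}{396} - \frac{\log{\left(\frac{5}{2} \right)}}{18} - \frac{\sqrt{2} \operatorname{atan}{\left(\frac{9 \sqrt{2}}{4} \right)}}{396} + \frac{\sqrt{2} \operatorname{atan}{\left(\frac{17 \sqrt{2}}{4} \right)}}{396} + \frac{3 \log{\left(\frac{3}{2} \right)}}{88} + \frac{\log{\left(\frac{19}{2} \right)}}{72} + \frac{7 \log{\left(\frac{89}{4} \right)}}{396} + \frac{\log{\left(\frac{13}{2} \right)}}{18}.

Antiderivative: F(x) = - \frac{3 \log{\left(x - 3 \right)}}{88} + \frac{\log{\left(x - 2 \right)}}{18} + \frac{\log{\left(x + 1 \right)}}{72} - \frac{7 \log{\left(x^{2} + 2 \right)}}{396} + \frac{\sqrt{2} \operatorname{atan}{\left(\frac{\sqrt{2} x}{2} \right)}}{396}; value = - \frac{19 \log{\left(\frac{11}{2} \right)}}{396} - \frac{7 \log{\left(\frac{297}{4} \right)}}{396} - \frac{\log{\left(\frac{5}{2} \right)}}{18} - \frac{\sqrt{2} \operatorname{atan}{\left(\frac{9 \sqrt{2}}{4} \right)}}{396} + \frac{\sqrt{2} \operatorname{atan}{\left(\frac{17 \sqrt{2}}{4} \right)}}{396} + \frac{3 \log{\left(\frac{3}{2} \right)}}{88} + \frac{\log{\left(\frac{19}{2} \right)}}{72} + \frac{7 \log{\left(\frac{89}{4} \right)}}{396} + \frac{\log{\left(\frac{13}{2} \right)}}{18}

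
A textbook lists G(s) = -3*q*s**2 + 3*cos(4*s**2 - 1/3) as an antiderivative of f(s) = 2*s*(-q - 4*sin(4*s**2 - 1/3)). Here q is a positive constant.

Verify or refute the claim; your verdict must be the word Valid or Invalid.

Invalid: d/ds[G] - f = -4*q*s - 16*s*sin(4*s**2 - 1/3), which is not 0.

d/ds[G] = -6*q*s - 24*s*sin(4*s**2 - 1/3)
d/ds[G] - f(s) = -4*q*s - 16*s*sin(4*s**2 - 1/3) != 0.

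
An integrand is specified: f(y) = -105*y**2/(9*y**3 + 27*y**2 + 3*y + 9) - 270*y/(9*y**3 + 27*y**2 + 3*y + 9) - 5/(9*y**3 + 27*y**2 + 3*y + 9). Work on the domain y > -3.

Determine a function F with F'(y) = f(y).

An antiderivative is F(y) = -5*log(y/2 + 3/2)/3 - 5*log(2*y**2 + 2/3).

Integrate term by term and add the pieces.
Check: d/dy[-5*log(y/2 + 3/2)/3 - 5*log(2*y**2 + 2/3)] = (-105*y**2 - 270*y - 5)/(9*y**3 + 27*y**2 + 3*y + 9), which equals f(y).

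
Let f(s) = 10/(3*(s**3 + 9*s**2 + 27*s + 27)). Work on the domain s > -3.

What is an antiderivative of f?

Since d/ds undoes antidifferentiation here, F'(s) = f(s) is required of F(s).
Check: d/ds[-5/(3*(s + 3)**2)] = 10/(3*s**3 + 27*s**2 + 81*s + 81), which equals f(s).

An antiderivative is F(s) = -5/(3*(s + 3)**2).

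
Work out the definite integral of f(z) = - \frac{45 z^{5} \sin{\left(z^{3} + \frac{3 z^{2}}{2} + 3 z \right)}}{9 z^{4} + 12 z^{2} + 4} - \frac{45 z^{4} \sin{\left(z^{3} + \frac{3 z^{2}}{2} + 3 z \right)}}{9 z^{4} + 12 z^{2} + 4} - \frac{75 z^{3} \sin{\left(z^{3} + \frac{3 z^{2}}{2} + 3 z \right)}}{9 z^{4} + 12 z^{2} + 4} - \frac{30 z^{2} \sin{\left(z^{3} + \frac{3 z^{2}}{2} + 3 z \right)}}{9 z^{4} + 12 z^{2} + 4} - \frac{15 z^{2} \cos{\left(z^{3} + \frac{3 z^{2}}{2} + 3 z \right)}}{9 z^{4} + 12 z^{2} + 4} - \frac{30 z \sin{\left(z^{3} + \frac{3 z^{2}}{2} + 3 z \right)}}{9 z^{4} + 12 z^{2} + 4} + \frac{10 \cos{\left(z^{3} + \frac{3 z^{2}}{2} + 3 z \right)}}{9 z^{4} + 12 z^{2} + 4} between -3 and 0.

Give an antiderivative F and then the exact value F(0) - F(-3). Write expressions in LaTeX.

The integrand splits into summands that can be handled one at a time.
F(z) = \frac{5 z \cos{\left(z^{3} + \frac{3 z^{2}}{2} + 3 z \right)}}{3 z^{2} + 2} is an antiderivative of f.
Check: d/dz[\frac{5 z \cos{\left(z^{3} + \frac{3 z^{2}}{2} + 3 z \right)}}{3 z^{2} + 2}] = \frac{- 45 z^{5} \sin{\left(z^{3} + \frac{3 z^{2}}{2} + 3 z \right)} - 45 z^{4} \sin{\left(z^{3} + \frac{3 z^{2}}{2} + 3 z \right)} - 75 z^{3} \sin{\left(z^{3} + \frac{3 z^{2}}{2} + 3 z \right)} - 30 z^{2} \sin{\left(z^{3} + \frac{3 z^{2}}{2} + 3 z \right)} - 15 z^{2} \cos{\left(z^{3} + \frac{3 z^{2}}{2} + 3 z \right)} - 30 z \sin{\left(z^{3} + \frac{3 z^{2}}{2} + 3 z \right)} + 10 \cos{\left(z^{3} + \frac{3 z^{2}}{2} + 3 z \right)}}{9 z^{4} + 12 z^{2} + 4}, which equals f(z).
F(0) = 0; F(-3) = - \frac{15 \cos{\left(\frac{45}{2} \right)}}{29}.
Integral = F(0) - F(-3) = \frac{15 \cos{\left(\frac{45}{2} \right)}}{29}.

Antiderivative: F(z) = \frac{5 z \cos{\left(z^{3} + \frac{3 z^{2}}{2} + 3 z \right)}}{3 z^{2} + 2}; value = \frac{15 \cos{\left(\frac{45}{2} \right)}}{29}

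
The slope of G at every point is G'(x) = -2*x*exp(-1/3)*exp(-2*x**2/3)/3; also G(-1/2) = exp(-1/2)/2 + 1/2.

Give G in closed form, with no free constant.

G(x) = 1/2 + exp(-1/3)*exp(-2*x**2/3)/2

The substitution u = -2*x**2/3 - 1/3 works: G'(x) is exactly (dG/du)*(du/dx) for that inner function.
A general antiderivative is exp(-2*x**2/3 - 1/3)/2 + C.
The condition gives C = exp(-1/2)/2 + 1/2 - (exp(-1/2)/2) = 1/2.
So G(x) = 1/2 + exp(-1/3)*exp(-2*x**2/3)/2.
Check: d/dx[1/2 + exp(-1/3)*exp(-2*x**2/3)/2] = -2*x*exp(-1/3)*exp(-2*x**2/3)/3 = G'(x).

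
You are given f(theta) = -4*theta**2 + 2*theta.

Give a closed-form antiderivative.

An antiderivative is F(theta) = (-4*theta**3 + 3*theta**2 + 4)/3.

Integrate term by term and add the pieces.
Check: d/dtheta[(-4*theta**3 + 3*theta**2 + 4)/3] = -4*theta**2 + 2*theta = f(theta).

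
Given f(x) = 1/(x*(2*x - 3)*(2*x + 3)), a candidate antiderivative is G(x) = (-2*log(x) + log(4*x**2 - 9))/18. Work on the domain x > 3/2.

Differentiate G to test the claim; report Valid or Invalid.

d/dx[G] = 1/(4*x**3 - 9*x)
This equals f(x) exactly, so the claim holds.

Valid - the claim checks out under differentiation.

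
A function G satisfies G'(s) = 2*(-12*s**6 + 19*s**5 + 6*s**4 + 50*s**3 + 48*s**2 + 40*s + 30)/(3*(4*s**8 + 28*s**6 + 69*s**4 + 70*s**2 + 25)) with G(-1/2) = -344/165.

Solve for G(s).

For G(s) to be correct, d/ds[G] must agree with the stated G'(s) identically.
A general antiderivative is (2*s - 5/4)/(s**2 + 5/2) - 1/(3*s**2 + 3) + C.
The condition gives C = -344/165 - (-179/165) = -1.
So G(s) = (-4*s**2 + 3*(8*s - 5)*(s**2 + 1) - 6*(s**2 + 1)*(2*s**2 + 5) - 10)/(6*(s**2 + 1)*(2*s**2 + 5)).
Check: d/ds[(-4*s**2 + 3*(8*s - 5)*(s**2 + 1) - 6*(s**2 + 1)*(2*s**2 + 5) - 10)/(6*(s**2 + 1)*(2*s**2 + 5))] = (-24*s**6 + 38*s**5 + 12*s**4 + 100*s**3 + 96*s**2 + 80*s + 60)/(12*s**8 + 84*s**6 + 207*s**4 + 210*s**2 + 75), which equals G'(s).

G(s) = (-4*s**2 + 3*(8*s - 5)*(s**2 + 1) - 6*(s**2 + 1)*(2*s**2 + 5) - 10)/(6*(s**2 + 1)*(2*s**2 + 5))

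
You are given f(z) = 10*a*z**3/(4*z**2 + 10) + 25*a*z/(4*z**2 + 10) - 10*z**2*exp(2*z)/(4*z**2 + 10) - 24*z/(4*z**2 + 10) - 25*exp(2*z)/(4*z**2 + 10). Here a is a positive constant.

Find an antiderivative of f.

Integrate term by term and add the pieces.
Check: d/dz[5*a*z**2/4 - 5*exp(2*z)/4 - 3*log(z**2 + 5/2)] = (10*a*z**3 + 25*a*z - 10*z**2*exp(2*z) - 24*z - 25*exp(2*z))/(4*z**2 + 10), which equals f(z).

An antiderivative is F(z) = 5*a*z**2/4 - 5*exp(2*z)/4 - 3*log(z**2 + 5/2).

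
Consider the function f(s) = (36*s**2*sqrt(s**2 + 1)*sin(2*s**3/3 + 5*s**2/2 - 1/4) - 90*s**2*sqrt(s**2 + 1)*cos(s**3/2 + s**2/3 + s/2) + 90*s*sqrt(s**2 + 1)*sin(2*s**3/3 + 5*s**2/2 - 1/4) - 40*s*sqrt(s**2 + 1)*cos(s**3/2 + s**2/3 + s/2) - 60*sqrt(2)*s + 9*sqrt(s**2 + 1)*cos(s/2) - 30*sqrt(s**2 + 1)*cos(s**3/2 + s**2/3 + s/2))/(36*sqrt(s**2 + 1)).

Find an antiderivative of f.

An antiderivative is F(s) = -5*sqrt(2*s**2 + 2)/3 + sin(s/2)/2 - 5*sin(s**3/2 + s**2/3 + s/2)/3 - cos(2*s**3/3 + 5*s**2/2 - 1/4)/2.

Recover f(s) by differentiating a candidate F(s); any mismatch rules it out.
Check: d/ds[-5*sqrt(2*s**2 + 2)/3 + sin(s/2)/2 - 5*sin(s**3/2 + s**2/3 + s/2)/3 - cos(2*s**3/3 + 5*s**2/2 - 1/4)/2] = (36*s**2*sqrt(s**2 + 1)*sin(2*s**3/3 + 5*s**2/2 - 1/4) - 90*s**2*sqrt(s**2 + 1)*cos(s**3/2 + s**2/3 + s/2) + 90*s*sqrt(s**2 + 1)*sin(2*s**3/3 + 5*s**2/2 - 1/4) - 40*s*sqrt(s**2 + 1)*cos(s**3/2 + s**2/3 + s/2) - 60*sqrt(2)*s + 9*sqrt(s**2 + 1)*cos(s/2) - 30*sqrt(s**2 + 1)*cos(s**3/2 + s**2/3 + s/2))/(36*sqrt(s**2 + 1)) = f(s).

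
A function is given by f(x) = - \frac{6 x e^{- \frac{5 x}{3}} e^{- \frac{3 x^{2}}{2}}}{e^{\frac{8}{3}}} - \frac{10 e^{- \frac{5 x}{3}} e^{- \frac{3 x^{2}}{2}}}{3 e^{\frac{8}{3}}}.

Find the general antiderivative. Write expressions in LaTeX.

Recognize the product-rule pattern: f = u'v + uv' with u = 2 e^{- x^{2} + \frac{x}{3} - 4}, v = e^{- \frac{x^{2}}{2} - 2 x + \frac{4}{3}}, so integration by parts undoes it.
Check: d/dx[2 e^{- x^{2} + \frac{x}{3} - 4} e^{- \frac{x^{2}}{2} - 2 x + \frac{4}{3}}] = \frac{\left(- 18 x - 10\right) e^{- \frac{5 x}{3}} e^{- \frac{3 x^{2}}{2}}}{3 e^{\frac{8}{3}}}, which equals f(x).

F(x) = 2 e^{- x^{2} + \frac{x}{3} - 4} e^{- \frac{x^{2}}{2} - 2 x + \frac{4}{3}} + C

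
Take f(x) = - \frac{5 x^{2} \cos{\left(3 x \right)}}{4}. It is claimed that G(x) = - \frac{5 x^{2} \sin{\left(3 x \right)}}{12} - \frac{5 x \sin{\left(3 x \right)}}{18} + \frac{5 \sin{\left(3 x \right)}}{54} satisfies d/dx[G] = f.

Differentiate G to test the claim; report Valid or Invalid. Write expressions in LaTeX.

Invalid: d/dx[G] - f = - \frac{5 x \sin{\left(3 x \right)}}{6} - \frac{5 x \cos{\left(3 x \right)}}{6} - \frac{5 \sin{\left(3 x \right)}}{18} + \frac{5 \cos{\left(3 x \right)}}{18}, which is not 0.

d/dx[G] = - \frac{5 x^{2} \cos{\left(3 x \right)}}{4} - \frac{5 x \sin{\left(3 x \right)}}{6} - \frac{5 x \cos{\left(3 x \right)}}{6} - \frac{5 \sin{\left(3 x \right)}}{18} + \frac{5 \cos{\left(3 x \right)}}{18}
d/dx[G] - f(x) = - \frac{5 x \sin{\left(3 x \right)}}{6} - \frac{5 x \cos{\left(3 x \right)}}{6} - \frac{5 \sin{\left(3 x \right)}}{18} + \frac{5 \cos{\left(3 x \right)}}{18} != 0.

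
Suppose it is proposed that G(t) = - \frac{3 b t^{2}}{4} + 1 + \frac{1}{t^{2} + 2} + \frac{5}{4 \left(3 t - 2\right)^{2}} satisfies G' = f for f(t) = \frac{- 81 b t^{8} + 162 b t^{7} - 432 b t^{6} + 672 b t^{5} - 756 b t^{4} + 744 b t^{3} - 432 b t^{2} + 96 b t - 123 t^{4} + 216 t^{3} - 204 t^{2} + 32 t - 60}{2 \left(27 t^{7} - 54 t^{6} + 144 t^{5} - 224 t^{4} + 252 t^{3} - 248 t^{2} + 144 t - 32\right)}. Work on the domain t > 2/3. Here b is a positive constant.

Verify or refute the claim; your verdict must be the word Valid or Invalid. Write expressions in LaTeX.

d/dt[G] = \frac{- 81 b t^{8} + 162 b t^{7} - 432 b t^{6} + 672 b t^{5} - 756 b t^{4} + 744 b t^{3} - 432 b t^{2} + 96 b t - 123 t^{4} + 216 t^{3} - 204 t^{2} + 32 t - 60}{54 t^{7} - 108 t^{6} + 288 t^{5} - 448 t^{4} + 504 t^{3} - 496 t^{2} + 288 t - 64}
This equals f(t) exactly, so the claim holds.

Valid: G'(t) = f(t).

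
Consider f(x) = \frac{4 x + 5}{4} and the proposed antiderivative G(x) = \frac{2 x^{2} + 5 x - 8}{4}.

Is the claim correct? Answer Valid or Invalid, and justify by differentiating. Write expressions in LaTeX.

d/dx[G] = x + \frac{5}{4}
This equals f(x) exactly, so the claim holds.

Valid: G'(x) = f(x).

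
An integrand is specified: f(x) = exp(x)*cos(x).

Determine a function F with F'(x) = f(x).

An antiderivative is F(x) = exp(x)*sin(x)/2 + exp(x)*cos(x)/2.

Recover f(x) by differentiating a candidate F(x); any mismatch rules it out.
Check: d/dx[exp(x)*sin(x)/2 + exp(x)*cos(x)/2] = exp(x)*cos(x) = f(x).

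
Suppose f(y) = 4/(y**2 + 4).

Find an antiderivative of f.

Since d/dy undoes antidifferentiation here, F'(y) = f(y) is required of F(y).
Check: d/dy[2*atan(y/2)] = 4/(y**2 + 4) = f(y).

An antiderivative is F(y) = 2*atan(y/2).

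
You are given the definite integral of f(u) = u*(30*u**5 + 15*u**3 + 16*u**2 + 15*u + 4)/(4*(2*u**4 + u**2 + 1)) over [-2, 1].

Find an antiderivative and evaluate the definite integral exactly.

Whatever form F(u) takes, F'(u) = f(u) is non-negotiable.
F(u) = 5*u**3/4 + log(2*u**4 + u**2 + 1)/2 is an antiderivative of f.
Check: d/du[5*u**3/4 + log(2*u**4 + u**2 + 1)/2] = (30*u**6 + 15*u**4 + 16*u**3 + 15*u**2 + 4*u)/(8*u**4 + 4*u**2 + 4), which equals f(u).
F(1) = log(4)/2 + 5/4; F(-2) = -10 + log(37)/2.
Integral = F(1) - F(-2) = -log(37)/2 + log(4)/2 + 45/4.

Antiderivative: F(u) = 5*u**3/4 + log(2*u**4 + u**2 + 1)/2; value = -log(37)/2 + log(4)/2 + 45/4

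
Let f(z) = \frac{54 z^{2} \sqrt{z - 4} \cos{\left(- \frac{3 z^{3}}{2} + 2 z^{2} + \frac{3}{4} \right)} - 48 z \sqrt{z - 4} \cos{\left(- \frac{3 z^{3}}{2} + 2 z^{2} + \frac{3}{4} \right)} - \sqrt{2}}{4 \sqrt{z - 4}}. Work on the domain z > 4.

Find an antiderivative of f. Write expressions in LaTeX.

For F(z) to be correct the identity F'(z) - f(z) = 0 must hold.
Check: d/dz[- \frac{\sqrt{2} \sqrt{z - 4} + 6 \sin{\left(- \frac{3 z^{3}}{2} + 2 z^{2} + \frac{3}{4} \right)}}{2}] = \frac{54 z^{2} \sqrt{z - 4} \cos{\left(- \frac{3 z^{3}}{2} + 2 z^{2} + \frac{3}{4} \right)} - 48 z \sqrt{z - 4} \cos{\left(- \frac{3 z^{3}}{2} + 2 z^{2} + \frac{3}{4} \right)} - \sqrt{2}}{4 \sqrt{z - 4}} = f(z).

An antiderivative is F(z) = - \frac{\sqrt{2} \sqrt{z - 4} + 6 \sin{\left(- \frac{3 z^{3}}{2} + 2 z^{2} + \frac{3}{4} \right)}}{2}.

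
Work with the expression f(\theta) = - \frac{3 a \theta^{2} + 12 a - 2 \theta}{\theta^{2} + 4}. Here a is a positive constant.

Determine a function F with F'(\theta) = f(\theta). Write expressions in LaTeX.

Any candidate F(\theta) must reproduce f(\theta) exactly when differentiated.
Check: d/d\theta[- 3 a \theta + \log{\left(\frac{\theta^{2}}{2} + 2 \right)}] = \frac{- 3 a \theta^{2} - 12 a + 2 \theta}{\theta^{2} + 4}, which equals f(\theta).

An antiderivative is F(\theta) = - 3 a \theta + \log{\left(\frac{\theta^{2}}{2} + 2 \right)}.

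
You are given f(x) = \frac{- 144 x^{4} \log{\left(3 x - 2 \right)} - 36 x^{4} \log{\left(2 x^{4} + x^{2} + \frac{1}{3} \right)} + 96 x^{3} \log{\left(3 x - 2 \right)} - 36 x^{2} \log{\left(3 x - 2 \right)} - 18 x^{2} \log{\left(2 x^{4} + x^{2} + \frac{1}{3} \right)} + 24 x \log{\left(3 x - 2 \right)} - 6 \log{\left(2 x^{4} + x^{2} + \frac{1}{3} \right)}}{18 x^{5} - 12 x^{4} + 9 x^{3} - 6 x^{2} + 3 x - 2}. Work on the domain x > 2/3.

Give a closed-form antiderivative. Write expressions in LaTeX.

An antiderivative is F(x) = - 2 \log{\left(3 x - 2 \right)} \log{\left(2 x^{4} + x^{2} + \frac{1}{3} \right)}.

f has the shape u'v + uv' for u = - 2 \log{\left(3 x - 2 \right)} and v = \log{\left(2 x^{4} + x^{2} + \frac{1}{3} \right)} — it is the derivative of the product u*v.
Check: d/dx[- 2 \log{\left(3 x - 2 \right)} \log{\left(2 x^{4} + x^{2} + \frac{1}{3} \right)}] = \frac{- 144 x^{4} \log{\left(3 x - 2 \right)} - 36 x^{4} \log{\left(2 x^{4} + x^{2} + \frac{1}{3} \right)} + 96 x^{3} \log{\left(3 x - 2 \right)} - 36 x^{2} \log{\left(3 x - 2 \right)} - 18 x^{2} \log{\left(2 x^{4} + x^{2} + \frac{1}{3} \right)} + 24 x \log{\left(3 x - 2 \right)} - 6 \log{\left(2 x^{4} + x^{2} + \frac{1}{3} \right)}}{18 x^{5} - 12 x^{4} + 9 x^{3} - 6 x^{2} + 3 x - 2} = f(x).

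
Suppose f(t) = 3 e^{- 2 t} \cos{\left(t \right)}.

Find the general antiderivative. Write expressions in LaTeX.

Check any antiderivative F(t) by computing F'(t) and comparing it with f(t).
Check: d/dt[\frac{3 \left(\sin{\left(t \right)} - 2 \cos{\left(t \right)}\right) e^{- 2 t}}{5}] = 3 e^{- 2 t} \cos{\left(t \right)} = f(t).

F(t) = \frac{3 \left(\sin{\left(t \right)} - 2 \cos{\left(t \right)}\right) e^{- 2 t}}{5} + C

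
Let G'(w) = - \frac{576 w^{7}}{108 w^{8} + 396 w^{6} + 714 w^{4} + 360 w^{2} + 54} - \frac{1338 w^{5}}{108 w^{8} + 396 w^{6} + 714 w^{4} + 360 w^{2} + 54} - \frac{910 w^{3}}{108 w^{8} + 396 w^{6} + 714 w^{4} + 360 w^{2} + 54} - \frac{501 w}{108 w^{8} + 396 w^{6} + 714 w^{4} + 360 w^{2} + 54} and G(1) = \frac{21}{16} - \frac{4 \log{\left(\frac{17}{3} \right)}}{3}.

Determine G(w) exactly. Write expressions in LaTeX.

The integrand splits into summands that can be handled one at a time.
A general antiderivative is - \frac{4 \log{\left(\frac{2 w^{4}}{3} + 2 w^{2} + 3 \right)}}{3} + \frac{5}{4 \left(3 w^{2} + 1\right)} + C.
The condition gives C = \frac{21}{16} - \frac{4 \log{\left(\frac{17}{3} \right)}}{3} - (\frac{5}{16} - \frac{4 \log{\left(\frac{17}{3} \right)}}{3}) = 1.
So G(w) = - \frac{4 \log{\left(\frac{2 w^{4}}{3} + 2 w^{2} + 3 \right)}}{3} + 1 + \frac{5}{12 w^{2} + 4}.
Check: d/dw[- \frac{4 \log{\left(\frac{2 w^{4}}{3} + 2 w^{2} + 3 \right)}}{3} + 1 + \frac{5}{12 w^{2} + 4}] = \frac{- 576 w^{7} - 1338 w^{5} - 910 w^{3} - 501 w}{108 w^{8} + 396 w^{6} + 714 w^{4} + 360 w^{2} + 54}, which equals G'(w).

G(w) = - \frac{4 \log{\left(\frac{2 w^{4}}{3} + 2 w^{2} + 3 \right)}}{3} + 1 + \frac{5}{12 w^{2} + 4}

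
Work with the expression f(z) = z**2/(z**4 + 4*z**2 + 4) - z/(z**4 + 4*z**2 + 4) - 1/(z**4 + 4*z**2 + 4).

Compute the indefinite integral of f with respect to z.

F(z) = (sqrt(2)*z**2*atan(sqrt(2)*z/2) - 6*z + 2*sqrt(2)*atan(sqrt(2)*z/2) + 4)/(8*z**2 + 16) + C

Integrate term by term and add the pieces.
Check: d/dz[(sqrt(2)*z**2*atan(sqrt(2)*z/2) - 6*z + 2*sqrt(2)*atan(sqrt(2)*z/2) + 4)/(8*z**2 + 16)] = (z**2 - z - 1)/(z**4 + 4*z**2 + 4), which equals f(z).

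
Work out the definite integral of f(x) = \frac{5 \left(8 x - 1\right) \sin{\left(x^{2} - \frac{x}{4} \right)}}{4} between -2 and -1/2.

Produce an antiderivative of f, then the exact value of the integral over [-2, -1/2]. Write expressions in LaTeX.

Antiderivative: F(x) = - 5 \cos{\left(x^{2} - \frac{x}{4} \right)}; value = - 5 \cos{\left(\frac{3}{8} \right)} + 5 \cos{\left(\frac{9}{2} \right)}

The substitution u = x^{2} - \frac{x}{4} works: f is exactly (dF/du)*(du/dx) for that inner function.
F(x) = - 5 \cos{\left(x^{2} - \frac{x}{4} \right)} is an antiderivative of f.
Check: d/dx[- 5 \cos{\left(x^{2} - \frac{x}{4} \right)}] = 10 x \sin{\left(x^{2} - \frac{x}{4} \right)} - \frac{5 \sin{\left(x^{2} - \frac{x}{4} \right)}}{4}, which equals f(x).
F(-1/2) = - 5 \cos{\left(\frac{3}{8} \right)}; F(-2) = - 5 \cos{\left(\frac{9}{2} \right)}.
Integral = F(-1/2) - F(-2) = - 5 \cos{\left(\frac{3}{8} \right)} + 5 \cos{\left(\frac{9}{2} \right)}.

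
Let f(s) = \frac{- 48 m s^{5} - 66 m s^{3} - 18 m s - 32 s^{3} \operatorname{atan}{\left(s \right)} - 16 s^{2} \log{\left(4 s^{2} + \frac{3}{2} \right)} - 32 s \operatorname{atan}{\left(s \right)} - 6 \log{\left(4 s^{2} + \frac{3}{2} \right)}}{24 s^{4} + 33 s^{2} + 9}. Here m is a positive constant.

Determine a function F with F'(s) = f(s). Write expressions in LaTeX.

Any candidate F(s) must reproduce f(s) exactly when differentiated.
Check: d/ds[- \frac{3 m s^{2} + 2 \log{\left(4 s^{2} + \frac{3}{2} \right)} \operatorname{atan}{\left(s \right)}}{3}] = \frac{- 48 m s^{5} - 66 m s^{3} - 18 m s - 32 s^{3} \operatorname{atan}{\left(s \right)} - 16 s^{2} \log{\left(4 s^{2} + \frac{3}{2} \right)} - 32 s \operatorname{atan}{\left(s \right)} - 6 \log{\left(4 s^{2} + \frac{3}{2} \right)}}{24 s^{4} + 33 s^{2} + 9} = f(s).

An antiderivative is F(s) = - \frac{3 m s^{2} + 2 \log{\left(4 s^{2} + \frac{3}{2} \right)} \operatorname{atan}{\left(s \right)}}{3}.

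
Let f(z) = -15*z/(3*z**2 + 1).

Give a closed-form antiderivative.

f matches the chain-rule pattern g'(h)*h' with inner function h(z) = 3*z**2 + 1; substituting u = h(z) collapses the integral.
Check: d/dz[-5*log(3*z**2 + 1)/2] = -15*z/(3*z**2 + 1) = f(z).

An antiderivative is F(z) = -5*log(3*z**2 + 1)/2.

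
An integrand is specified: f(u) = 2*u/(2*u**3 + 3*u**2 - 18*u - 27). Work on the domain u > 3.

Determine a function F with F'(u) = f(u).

Factor the denominator ((u - 3)*(u + 3)*(2*u + 3)) and decompose: f = 4/(9*(2*u + 3)) - 1/(3*(u + 3)) + 1/(9*(u - 3)); each piece integrates to a log, atan, or power term.
Check: d/du[-(-log(u - 3) - 2*log(u + 3/2) + 3*log(u + 3))/9] = 2*u/(2*u**3 + 3*u**2 - 18*u - 27) = f(u).

An antiderivative is F(u) = -(-log(u - 3) - 2*log(u + 3/2) + 3*log(u + 3))/9.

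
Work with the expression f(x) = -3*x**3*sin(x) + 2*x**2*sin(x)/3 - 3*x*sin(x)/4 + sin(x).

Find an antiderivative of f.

The integrand splits into summands that can be handled one at a time.
Check: d/dx[3*x**3*cos(x) - 9*x**2*sin(x) - 2*x**2*cos(x)/3 + 4*x*sin(x)/3 - 69*x*cos(x)/4 + 69*sin(x)/4 + cos(x)/3] = -3*x**3*sin(x) + 2*x**2*sin(x)/3 - 3*x*sin(x)/4 + sin(x) = f(x).

An antiderivative is F(x) = 3*x**3*cos(x) - 9*x**2*sin(x) - 2*x**2*cos(x)/3 + 4*x*sin(x)/3 - 69*x*cos(x)/4 + 69*sin(x)/4 + cos(x)/3.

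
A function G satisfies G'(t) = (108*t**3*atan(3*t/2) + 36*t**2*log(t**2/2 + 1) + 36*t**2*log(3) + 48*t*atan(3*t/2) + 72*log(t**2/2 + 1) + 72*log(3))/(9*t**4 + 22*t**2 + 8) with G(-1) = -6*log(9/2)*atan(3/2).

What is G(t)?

G'(t) has the shape u'v + uv' for u = 6*atan(3*t/2) and v = log(3*t**2/2 + 3) — it is the derivative of the product u*v.
A general antiderivative is 6*log(3*t**2/2 + 3)*atan(3*t/2) + C.
The condition gives C = -6*log(9/2)*atan(3/2) - (-6*log(9/2)*atan(3/2)) = 0.
So G(t) = 6*log(t**2/2 + 1)*atan(3*t/2) + 6*log(3)*atan(3*t/2).
Check: d/dt[6*log(t**2/2 + 1)*atan(3*t/2) + 6*log(3)*atan(3*t/2)] = (108*t**3*atan(3*t/2) + 36*t**2*log(t**2/2 + 1) + 36*t**2*log(3) + 48*t*atan(3*t/2) + 72*log(t**2/2 + 1) + 72*log(3))/(9*t**4 + 22*t**2 + 8) = G'(t).

G(t) = 6*log(t**2/2 + 1)*atan(3*t/2) + 6*log(3)*atan(3*t/2)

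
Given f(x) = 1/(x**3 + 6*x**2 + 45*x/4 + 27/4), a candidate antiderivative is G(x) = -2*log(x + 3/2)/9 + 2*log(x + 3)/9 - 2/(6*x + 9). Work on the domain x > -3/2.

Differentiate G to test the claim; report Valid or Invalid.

Invalid: d/dx[G] - f = -2/(4*x**3 + 24*x**2 + 45*x + 27), which is not 0.

d/dx[G] = 2/(4*x**3 + 24*x**2 + 45*x + 27)
d/dx[G] - f(x) = -2/(4*x**3 + 24*x**2 + 45*x + 27) != 0.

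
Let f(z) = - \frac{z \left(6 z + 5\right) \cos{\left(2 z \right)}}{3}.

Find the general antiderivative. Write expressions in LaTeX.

Recover f(z) by differentiating a candidate F(z); any mismatch rules it out.
Check: d/dz[- \frac{12 z^{2} \sin{\left(2 z \right)} + 10 z \sin{\left(2 z \right)} + 12 z \cos{\left(2 z \right)} - 6 \sin{\left(2 z \right)} + 5 \cos{\left(2 z \right)}}{12}] = - 2 z^{2} \cos{\left(2 z \right)} - \frac{5 z \cos{\left(2 z \right)}}{3}, which equals f(z).

F(z) = - \frac{12 z^{2} \sin{\left(2 z \right)} + 10 z \sin{\left(2 z \right)} + 12 z \cos{\left(2 z \right)} - 6 \sin{\left(2 z \right)} + 5 \cos{\left(2 z \right)}}{12} + C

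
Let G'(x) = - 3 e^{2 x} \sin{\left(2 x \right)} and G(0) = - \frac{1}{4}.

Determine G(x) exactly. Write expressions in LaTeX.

Any candidate G(x) must reproduce the stated G'(x) exactly.
A general antiderivative is - \frac{3 e^{2 x} \sin{\left(2 x \right)}}{4} + \frac{3 e^{2 x} \cos{\left(2 x \right)}}{4} + C.
The condition gives C = - \frac{1}{4} - (\frac{3}{4}) = -1.
So G(x) = - \frac{3 e^{2 x} \sin{\left(2 x \right)}}{4} + \frac{3 e^{2 x} \cos{\left(2 x \right)}}{4} - 1.
Check: d/dx[- \frac{3 e^{2 x} \sin{\left(2 x \right)}}{4} + \frac{3 e^{2 x} \cos{\left(2 x \right)}}{4} - 1] = - 3 e^{2 x} \sin{\left(2 x \right)} = G'(x).

G(x) = - \frac{3 e^{2 x} \sin{\left(2 x \right)}}{4} + \frac{3 e^{2 x} \cos{\left(2 x \right)}}{4} - 1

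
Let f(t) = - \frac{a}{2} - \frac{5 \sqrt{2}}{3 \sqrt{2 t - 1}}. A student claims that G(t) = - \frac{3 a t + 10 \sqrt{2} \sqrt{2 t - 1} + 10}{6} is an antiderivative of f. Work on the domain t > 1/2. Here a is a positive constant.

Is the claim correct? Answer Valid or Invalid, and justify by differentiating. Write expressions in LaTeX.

d/dt[G] = \frac{- 3 a \sqrt{2 t - 1} - 10 \sqrt{2}}{6 \sqrt{2 t - 1}}
This equals f(t) exactly, so the claim holds.

Valid - the claim checks out under differentiation.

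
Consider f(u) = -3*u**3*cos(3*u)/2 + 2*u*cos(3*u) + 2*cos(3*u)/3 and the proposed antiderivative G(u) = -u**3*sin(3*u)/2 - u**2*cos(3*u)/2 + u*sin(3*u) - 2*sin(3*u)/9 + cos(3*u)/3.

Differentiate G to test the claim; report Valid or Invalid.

d/du[G] = -3*u**3*cos(3*u)/2 + 2*u*cos(3*u) - 2*cos(3*u)/3
d/du[G] - f(u) = -4*cos(3*u)/3 != 0.

Invalid: d/du[G] - f = -4*cos(3*u)/3, which is not 0.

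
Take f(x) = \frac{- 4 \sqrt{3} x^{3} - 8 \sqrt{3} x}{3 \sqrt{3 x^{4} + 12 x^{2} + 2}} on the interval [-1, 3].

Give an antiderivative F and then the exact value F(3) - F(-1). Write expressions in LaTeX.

f matches the chain-rule pattern g'(h)*h' with inner function h(x) = x^{4} + 4 x^{2} + \frac{2}{3}; substituting u = h(x) collapses the integral.
F(x) = - \frac{2 \sqrt{3} \sqrt{3 x^{4} + 12 x^{2} + 2}}{9} is an antiderivative of f.
Check: d/dx[- \frac{2 \sqrt{3} \sqrt{3 x^{4} + 12 x^{2} + 2}}{9}] = \frac{- 4 \sqrt{3} x^{3} - 8 \sqrt{3} x}{3 \sqrt{3 x^{4} + 12 x^{2} + 2}} = f(x).
F(3) = - \frac{2 \sqrt{1059}}{9}; F(-1) = - \frac{2 \sqrt{51}}{9}.
Integral = F(3) - F(-1) = - \frac{2 \sqrt{1059}}{9} + \frac{2 \sqrt{51}}{9}.

Antiderivative: F(x) = - \frac{2 \sqrt{3} \sqrt{3 x^{4} + 12 x^{2} + 2}}{9}; value = - \frac{2 \sqrt{1059}}{9} + \frac{2 \sqrt{51}}{9}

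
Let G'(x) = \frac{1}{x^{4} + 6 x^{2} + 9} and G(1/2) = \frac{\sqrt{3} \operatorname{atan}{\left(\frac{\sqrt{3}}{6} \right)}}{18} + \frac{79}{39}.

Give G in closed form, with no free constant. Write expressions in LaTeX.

Recover the given G'(x) by differentiating a candidate G(x); any mismatch rules it out.
A general antiderivative is \frac{x}{6 x^{2} + 18} + \frac{\sqrt{3} \operatorname{atan}{\left(\frac{\sqrt{3} x}{3} \right)}}{18} + C.
The condition gives C = \frac{\sqrt{3} \operatorname{atan}{\left(\frac{\sqrt{3}}{6} \right)}}{18} + \frac{79}{39} - (\frac{1}{39} + \frac{\sqrt{3} \operatorname{atan}{\left(\frac{\sqrt{3}}{6} \right)}}{18}) = 2.
So G(x) = \frac{36 x^{2} + 3 x + \sqrt{3} \left(x^{2} + 3\right) \operatorname{atan}{\left(\frac{\sqrt{3} x}{3} \right)} + 108}{18 \left(x^{2} + 3\right)}.
Check: d/dx[\frac{36 x^{2} + 3 x + \sqrt{3} \left(x^{2} + 3\right) \operatorname{atan}{\left(\frac{\sqrt{3} x}{3} \right)} + 108}{18 \left(x^{2} + 3\right)}] = \frac{1}{x^{4} + 6 x^{2} + 9} = G'(x).

G(x) = \frac{36 x^{2} + 3 x + \sqrt{3} \left(x^{2} + 3\right) \operatorname{atan}{\left(\frac{\sqrt{3} x}{3} \right)} + 108}{18 \left(x^{2} + 3\right)}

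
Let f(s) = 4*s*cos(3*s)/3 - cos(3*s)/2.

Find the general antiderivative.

Integrate term by term and add the pieces.
Check: d/ds[4*s*sin(3*s)/9 - sin(3*s)/6 + 4*cos(3*s)/27] = 4*s*cos(3*s)/3 - cos(3*s)/2 = f(s).

F(s) = 4*s*sin(3*s)/9 - sin(3*s)/6 + 4*cos(3*s)/27 + C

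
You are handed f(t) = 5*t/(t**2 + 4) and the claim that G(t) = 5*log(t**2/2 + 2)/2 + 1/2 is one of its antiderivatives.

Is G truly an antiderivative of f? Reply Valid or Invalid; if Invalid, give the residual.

Valid: G'(t) = f(t).

d/dt[G] = 5*t/(t**2 + 4)
This equals f(t) exactly, so the claim holds.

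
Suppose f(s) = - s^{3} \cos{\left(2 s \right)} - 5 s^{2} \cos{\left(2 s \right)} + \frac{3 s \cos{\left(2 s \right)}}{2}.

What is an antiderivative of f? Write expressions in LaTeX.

An antiderivative is F(s) = - \frac{s^{3} \sin{\left(2 s \right)}}{2} - \frac{5 s^{2} \sin{\left(2 s \right)}}{2} - \frac{3 s^{2} \cos{\left(2 s \right)}}{4} + \frac{3 s \sin{\left(2 s \right)}}{2} - \frac{5 s \cos{\left(2 s \right)}}{2} + \frac{5 \sin{\left(2 s \right)}}{4} + \frac{3 \cos{\left(2 s \right)}}{4}.

The integrand splits into summands that can be handled one at a time.
Check: d/ds[- \frac{s^{3} \sin{\left(2 s \right)}}{2} - \frac{5 s^{2} \sin{\left(2 s \right)}}{2} - \frac{3 s^{2} \cos{\left(2 s \right)}}{4} + \frac{3 s \sin{\left(2 s \right)}}{2} - \frac{5 s \cos{\left(2 s \right)}}{2} + \frac{5 \sin{\left(2 s \right)}}{4} + \frac{3 \cos{\left(2 s \right)}}{4}] = - s^{3} \cos{\left(2 s \right)} - 5 s^{2} \cos{\left(2 s \right)} + \frac{3 s \cos{\left(2 s \right)}}{2} = f(s).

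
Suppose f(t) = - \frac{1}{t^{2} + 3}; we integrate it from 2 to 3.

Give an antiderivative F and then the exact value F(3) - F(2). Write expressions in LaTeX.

Antiderivative: F(t) = - \frac{\sqrt{3} \operatorname{atan}{\left(\frac{\sqrt{3} t}{3} \right)}}{3}; value = - \frac{\sqrt{3} \pi}{9} + \frac{\sqrt{3} \operatorname{atan}{\left(\frac{2 \sqrt{3}}{3} \right)}}{3}

A candidate is checked by its d/dt: the result must match f(t).
F(t) = - \frac{\sqrt{3} \operatorname{atan}{\left(\frac{\sqrt{3} t}{3} \right)}}{3} is an antiderivative of f.
Check: d/dt[- \frac{\sqrt{3} \operatorname{atan}{\left(\frac{\sqrt{3} t}{3} \right)}}{3}] = - \frac{1}{t^{2} + 3} = f(t).
F(3) = - \frac{\sqrt{3} \pi}{9}; F(2) = - \frac{\sqrt{3} \operatorname{atan}{\left(\frac{2 \sqrt{3}}{3} \right)}}{3}.
Integral = F(3) - F(2) = - \frac{\sqrt{3} \pi}{9} + \frac{\sqrt{3} \operatorname{atan}{\left(\frac{2 \sqrt{3}}{3} \right)}}{3}.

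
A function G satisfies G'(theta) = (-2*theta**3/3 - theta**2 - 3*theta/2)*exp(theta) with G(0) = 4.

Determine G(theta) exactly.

G(theta) = -(4*theta**3*exp(theta) - 6*theta**2*exp(theta) + 21*theta*exp(theta) - 21*exp(theta) - 3)/6

G'(theta) has the shape u'v + uv' for u = -2*theta**3/3 + theta**2 - 7*theta/2 + 7/2 and v = exp(theta) — it is the derivative of the product u*v.
A general antiderivative is (-4*theta**3 + 6*theta**2 - 21*theta + 21)*exp(theta)/6 + C.
The condition gives C = 4 - (7/2) = 1/2.
So G(theta) = -(4*theta**3*exp(theta) - 6*theta**2*exp(theta) + 21*theta*exp(theta) - 21*exp(theta) - 3)/6.
Check: d/dtheta[-(4*theta**3*exp(theta) - 6*theta**2*exp(theta) + 21*theta*exp(theta) - 21*exp(theta) - 3)/6] = -2*theta**3*exp(theta)/3 - theta**2*exp(theta) - 3*theta*exp(theta)/2, which equals G'(theta).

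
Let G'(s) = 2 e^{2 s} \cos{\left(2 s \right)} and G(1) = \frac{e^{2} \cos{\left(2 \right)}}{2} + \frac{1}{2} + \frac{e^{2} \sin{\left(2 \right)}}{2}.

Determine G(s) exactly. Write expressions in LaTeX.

G(s) = \frac{e^{2 s} \sin{\left(2 s \right)}}{2} + \frac{e^{2 s} \cos{\left(2 s \right)}}{2} + \frac{1}{2}

Since d/ds undoes antidifferentiation here, G(s) must give back the stated G'(s).
A general antiderivative is \frac{e^{2 s} \sin{\left(2 s \right)}}{2} + \frac{e^{2 s} \cos{\left(2 s \right)}}{2} + C.
The condition gives C = \frac{e^{2} \cos{\left(2 \right)}}{2} + \frac{1}{2} + \frac{e^{2} \sin{\left(2 \right)}}{2} - (\frac{e^{2} \cos{\left(2 \right)}}{2} + \frac{e^{2} \sin{\left(2 \right)}}{2}) = \frac{1}{2}.
So G(s) = \frac{e^{2 s} \sin{\left(2 s \right)}}{2} + \frac{e^{2 s} \cos{\left(2 s \right)}}{2} + \frac{1}{2}.
Check: d/ds[\frac{e^{2 s} \sin{\left(2 s \right)}}{2} + \frac{e^{2 s} \cos{\left(2 s \right)}}{2} + \frac{1}{2}] = 2 e^{2 s} \cos{\left(2 s \right)} = G'(s).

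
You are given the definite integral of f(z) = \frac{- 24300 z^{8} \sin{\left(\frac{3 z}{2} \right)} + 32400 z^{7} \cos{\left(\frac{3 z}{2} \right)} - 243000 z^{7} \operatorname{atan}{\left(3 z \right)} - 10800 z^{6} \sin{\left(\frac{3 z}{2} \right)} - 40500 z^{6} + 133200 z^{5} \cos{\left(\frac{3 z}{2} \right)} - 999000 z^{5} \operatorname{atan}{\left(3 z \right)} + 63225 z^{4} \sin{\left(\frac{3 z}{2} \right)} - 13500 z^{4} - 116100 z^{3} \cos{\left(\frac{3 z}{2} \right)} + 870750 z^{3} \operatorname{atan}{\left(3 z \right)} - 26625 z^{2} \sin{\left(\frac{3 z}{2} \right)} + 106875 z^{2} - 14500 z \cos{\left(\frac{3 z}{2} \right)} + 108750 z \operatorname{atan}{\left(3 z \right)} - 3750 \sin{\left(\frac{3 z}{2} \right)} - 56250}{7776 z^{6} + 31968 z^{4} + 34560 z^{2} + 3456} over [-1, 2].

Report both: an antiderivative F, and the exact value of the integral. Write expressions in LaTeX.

Since d/dz undoes antidifferentiation here, F'(z) = f(z) is required of F(z).
F(z) = \frac{100 z^{4} \cos{\left(\frac{3 z}{2} \right)}}{48 z^{2} + 96} - \frac{250 z^{4} \operatorname{atan}{\left(3 z \right)}}{16 z^{2} + 32} - \frac{500 z^{2} \cos{\left(\frac{3 z}{2} \right)}}{144 z^{2} + 288} + \frac{1250 z^{2} \operatorname{atan}{\left(3 z \right)}}{48 z^{2} + 96} + \frac{625 \cos{\left(\frac{3 z}{2} \right)}}{432 z^{2} + 864} - \frac{3125 \operatorname{atan}{\left(3 z \right)}}{288 z^{2} + 576} is an antiderivative of f.
Check: d/dz[\frac{100 z^{4} \cos{\left(\frac{3 z}{2} \right)}}{48 z^{2} + 96} - \frac{250 z^{4} \operatorname{atan}{\left(3 z \right)}}{16 z^{2} + 32} - \frac{500 z^{2} \cos{\left(\frac{3 z}{2} \right)}}{144 z^{2} + 288} + \frac{1250 z^{2} \operatorname{atan}{\left(3 z \right)}}{48 z^{2} + 96} + \frac{625 \cos{\left(\frac{3 z}{2} \right)}}{432 z^{2} + 864} - \frac{3125 \operatorname{atan}{\left(3 z \right)}}{288 z^{2} + 576}] = \frac{- 24300 z^{8} \sin{\left(\frac{3 z}{2} \right)} + 32400 z^{7} \cos{\left(\frac{3 z}{2} \right)} - 243000 z^{7} \operatorname{atan}{\left(3 z \right)} - 10800 z^{6} \sin{\left(\frac{3 z}{2} \right)} - 40500 z^{6} + 133200 z^{5} \cos{\left(\frac{3 z}{2} \right)} - 999000 z^{5} \operatorname{atan}{\left(3 z \right)} + 63225 z^{4} \sin{\left(\frac{3 z}{2} \right)} - 13500 z^{4} - 116100 z^{3} \cos{\left(\frac{3 z}{2} \right)} + 870750 z^{3} \operatorname{atan}{\left(3 z \right)} - 26625 z^{2} \sin{\left(\frac{3 z}{2} \right)} + 106875 z^{2} - 14500 z \cos{\left(\frac{3 z}{2} \right)} + 108750 z \operatorname{atan}{\left(3 z \right)} - 3750 \sin{\left(\frac{3 z}{2} \right)} - 56250}{7776 z^{6} + 31968 z^{4} + 34560 z^{2} + 3456} = f(z).
F(2) = - \frac{45125 \operatorname{atan}{\left(6 \right)}}{1728} + \frac{9025 \cos{\left(3 \right)}}{2592}; F(-1) = \frac{25 \cos{\left(\frac{3}{2} \right)}}{1296} + \frac{125 \operatorname{atan}{\left(3 \right)}}{864}.
Integral = F(2) - F(-1) = - \frac{45125 \operatorname{atan}{\left(6 \right)}}{1728} + \frac{9025 \cos{\left(3 \right)}}{2592} - \frac{125 \operatorname{atan}{\left(3 \right)}}{864} - \frac{25 \cos{\left(\frac{3}{2} \right)}}{1296}.

Antiderivative: F(z) = \frac{100 z^{4} \cos{\left(\frac{3 z}{2} \right)}}{48 z^{2} + 96} - \frac{250 z^{4} \operatorname{atan}{\left(3 z \right)}}{16 z^{2} + 32} - \frac{500 z^{2} \cos{\left(\frac{3 z}{2} \right)}}{144 z^{2} + 288} + \frac{1250 z^{2} \operatorname{atan}{\left(3 z \right)}}{48 z^{2} + 96} + \frac{625 \cos{\left(\frac{3 z}{2} \right)}}{432 z^{2} + 864} - \frac{3125 \operatorname{atan}{\left(3 z \right)}}{288 z^{2} + 576}; value = - \frac{45125 \operatorname{atan}{\left(6 \right)}}{1728} + \frac{9025 \cos{\left(3 \right)}}{2592} - \frac{125 \operatorname{atan}{\left(3 \right)}}{864} - \frac{25 \cos{\left(\frac{3}{2} \right)}}{1296}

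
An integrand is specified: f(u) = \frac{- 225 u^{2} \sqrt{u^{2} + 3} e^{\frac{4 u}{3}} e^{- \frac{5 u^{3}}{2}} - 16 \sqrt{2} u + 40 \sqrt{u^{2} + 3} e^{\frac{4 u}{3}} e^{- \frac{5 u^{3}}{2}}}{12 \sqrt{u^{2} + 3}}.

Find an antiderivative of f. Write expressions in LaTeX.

A first test for any F(u): its u-derivative must equal f(u) identically.
Check: d/du[- \frac{4 \sqrt{2 u^{2} + 6}}{3} + \frac{5 e^{- \frac{5 u^{3}}{2} + \frac{4 u}{3}}}{2}] = \frac{- 225 u^{2} \sqrt{u^{2} + 3} e^{\frac{4 u}{3}} e^{- \frac{5 u^{3}}{2}} - 16 \sqrt{2} u + 40 \sqrt{u^{2} + 3} e^{\frac{4 u}{3}} e^{- \frac{5 u^{3}}{2}}}{12 \sqrt{u^{2} + 3}} = f(u).

An antiderivative is F(u) = - \frac{4 \sqrt{2 u^{2} + 6}}{3} + \frac{5 e^{- \frac{5 u^{3}}{2} + \frac{4 u}{3}}}{2}.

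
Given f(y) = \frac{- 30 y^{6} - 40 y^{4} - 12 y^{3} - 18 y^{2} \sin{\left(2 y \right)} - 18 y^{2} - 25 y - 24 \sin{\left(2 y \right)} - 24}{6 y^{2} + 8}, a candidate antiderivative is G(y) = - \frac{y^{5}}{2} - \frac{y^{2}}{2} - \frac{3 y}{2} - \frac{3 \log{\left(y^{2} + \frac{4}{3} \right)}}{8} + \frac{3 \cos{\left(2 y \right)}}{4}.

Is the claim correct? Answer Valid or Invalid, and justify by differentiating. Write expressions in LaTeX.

d/dy[G] = \frac{- 30 y^{6} - 40 y^{4} - 12 y^{3} - 18 y^{2} \sin{\left(2 y \right)} - 18 y^{2} - 25 y - 24 \sin{\left(2 y \right)} - 24}{12 y^{2} + 16}
d/dy[G] - f(y) = \frac{30 y^{6} + 40 y^{4} + 12 y^{3} + 18 y^{2} \sin{\left(2 y \right)} + 18 y^{2} + 25 y + 24 \sin{\left(2 y \right)} + 24}{12 y^{2} + 16} != 0.

Invalid: d/dy[G] - f = \frac{30 y^{6} + 40 y^{4} + 12 y^{3} + 18 y^{2} \sin{\left(2 y \right)} + 18 y^{2} + 25 y + 24 \sin{\left(2 y \right)} + 24}{12 y^{2} + 16}, which is not 0.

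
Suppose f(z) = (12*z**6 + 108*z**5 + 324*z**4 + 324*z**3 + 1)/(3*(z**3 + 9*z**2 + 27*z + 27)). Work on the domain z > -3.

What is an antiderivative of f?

An antiderivative is F(z) = z**4 - 2/(3*(2*z + 6)**2).

Whatever form F(z) takes, F'(z) = f(z) is non-negotiable.
Check: d/dz[z**4 - 2/(3*(2*z + 6)**2)] = (12*z**6 + 108*z**5 + 324*z**4 + 324*z**3 + 1)/(3*z**3 + 27*z**2 + 81*z + 81), which equals f(z).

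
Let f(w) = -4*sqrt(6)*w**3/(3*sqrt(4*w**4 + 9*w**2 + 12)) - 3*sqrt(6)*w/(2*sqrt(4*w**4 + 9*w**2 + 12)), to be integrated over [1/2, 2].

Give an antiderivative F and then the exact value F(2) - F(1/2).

f matches the chain-rule pattern g'(h)*h' with inner function h(w) = 2*w**4/3 + 3*w**2/2 + 2; substituting u = h(w) collapses the integral.
F(w) = -sqrt(2*w**4/3 + 3*w**2/2 + 2) is an antiderivative of f.
Check: d/dw[-sqrt(2*w**4/3 + 3*w**2/2 + 2)] = (-8*sqrt(6)*w**3 - 9*sqrt(6)*w)/(6*sqrt(4*w**4 + 9*w**2 + 12)), which equals f(w).
F(2) = -2*sqrt(42)/3; F(1/2) = -sqrt(87)/6.
Integral = F(2) - F(1/2) = -2*sqrt(42)/3 + sqrt(87)/6.

Antiderivative: F(w) = -sqrt(2*w**4/3 + 3*w**2/2 + 2); value = -2*sqrt(42)/3 + sqrt(87)/6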